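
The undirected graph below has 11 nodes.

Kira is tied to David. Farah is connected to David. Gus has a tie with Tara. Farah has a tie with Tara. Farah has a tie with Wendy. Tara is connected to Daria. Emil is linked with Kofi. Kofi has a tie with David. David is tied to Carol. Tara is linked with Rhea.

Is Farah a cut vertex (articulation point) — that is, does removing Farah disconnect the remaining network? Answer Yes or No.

Yes

Removing Farah leaves {Carol, David, Emil, Kira, and Kofi} with no path to {Daria, Gus, Rhea, and Tara}, so the network splits into 3 components. Farah is a cut vertex.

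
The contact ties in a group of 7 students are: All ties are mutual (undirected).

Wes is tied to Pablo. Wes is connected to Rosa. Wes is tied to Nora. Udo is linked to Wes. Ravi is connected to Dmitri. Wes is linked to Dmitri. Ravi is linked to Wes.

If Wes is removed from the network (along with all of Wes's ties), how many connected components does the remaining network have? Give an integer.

Without Wes, the remaining ties split the others into: {Nora}; {Rosa}; {Dmitri, Ravi}; {Udo}; {Pablo}.
That's 5 separate components.

5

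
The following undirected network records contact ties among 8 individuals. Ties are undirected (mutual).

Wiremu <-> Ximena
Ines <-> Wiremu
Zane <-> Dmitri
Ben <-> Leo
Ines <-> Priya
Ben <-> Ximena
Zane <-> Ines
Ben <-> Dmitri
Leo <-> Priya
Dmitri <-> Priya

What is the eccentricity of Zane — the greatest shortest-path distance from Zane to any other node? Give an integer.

Distances from Zane: Ben:2, Dmitri:1, Ines:1, Leo:3, Priya:2, Wiremu:2, Ximena:3.
The largest is 3 (to Ximena and Leo), so the eccentricity of Zane is 3.

3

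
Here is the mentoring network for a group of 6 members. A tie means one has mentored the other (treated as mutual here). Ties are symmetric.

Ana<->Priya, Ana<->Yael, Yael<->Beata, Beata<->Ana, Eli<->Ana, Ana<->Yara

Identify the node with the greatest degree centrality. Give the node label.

Degrees — Ana:5, Beata:2, Eli:1, Priya:1, Yael:2, Yara:1.
The maximum is 5, attained only by Ana.

Ana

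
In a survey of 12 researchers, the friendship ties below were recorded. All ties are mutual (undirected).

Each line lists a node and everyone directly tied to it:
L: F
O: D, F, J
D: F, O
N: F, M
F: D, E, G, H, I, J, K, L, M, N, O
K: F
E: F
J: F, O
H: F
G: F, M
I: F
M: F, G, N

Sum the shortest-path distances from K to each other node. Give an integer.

Distances from K: D:2, E:2, F:1, G:2, H:2, I:2, J:2, L:2, M:2, N:2, O:2.
Sum = 2 + 2 + 1 + 2 + 2 + 2 + 2 + 2 + 2 + 2 + 2 = 21.

21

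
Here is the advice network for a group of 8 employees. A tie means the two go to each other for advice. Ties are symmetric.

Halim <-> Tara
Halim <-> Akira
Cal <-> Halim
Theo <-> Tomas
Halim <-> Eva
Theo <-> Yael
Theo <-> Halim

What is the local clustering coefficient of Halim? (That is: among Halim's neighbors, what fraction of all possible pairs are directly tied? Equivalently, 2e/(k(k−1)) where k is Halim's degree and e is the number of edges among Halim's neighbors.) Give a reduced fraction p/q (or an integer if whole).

Halim's neighbors: Akira, Cal, Eva, Tara, and Theo (k = 5).
Possible neighbor pairs: C(5,2) = 10. Edges among them: none → e = 0.
Clustering(Halim) = 0/10 = 0.

0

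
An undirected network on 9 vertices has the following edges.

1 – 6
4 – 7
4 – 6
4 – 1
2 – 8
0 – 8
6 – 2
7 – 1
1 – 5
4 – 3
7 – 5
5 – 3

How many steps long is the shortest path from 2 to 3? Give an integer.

One shortest route is 2 – 6 – 4 – 3, which uses 3 edges, and at distance 2 from 2 we only reach {0, 1, 4}, which does not include 3. So d(2,3) = 3.

3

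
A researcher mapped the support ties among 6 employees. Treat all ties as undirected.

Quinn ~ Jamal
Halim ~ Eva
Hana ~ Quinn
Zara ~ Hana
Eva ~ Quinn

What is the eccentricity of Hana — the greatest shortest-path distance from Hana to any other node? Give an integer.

Distances from Hana: Eva:2, Halim:3, Jamal:2, Quinn:1, Zara:1.
The largest is 3 (to Halim), so the eccentricity of Hana is 3.

3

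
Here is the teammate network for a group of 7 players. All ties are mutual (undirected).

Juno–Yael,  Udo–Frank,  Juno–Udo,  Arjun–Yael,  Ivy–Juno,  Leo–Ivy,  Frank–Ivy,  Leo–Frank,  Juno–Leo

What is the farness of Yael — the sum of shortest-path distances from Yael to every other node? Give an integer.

11

Distances from Yael: Arjun:1, Frank:3, Ivy:2, Juno:1, Leo:2, Udo:2.
Sum = 1 + 3 + 2 + 1 + 2 + 2 = 11.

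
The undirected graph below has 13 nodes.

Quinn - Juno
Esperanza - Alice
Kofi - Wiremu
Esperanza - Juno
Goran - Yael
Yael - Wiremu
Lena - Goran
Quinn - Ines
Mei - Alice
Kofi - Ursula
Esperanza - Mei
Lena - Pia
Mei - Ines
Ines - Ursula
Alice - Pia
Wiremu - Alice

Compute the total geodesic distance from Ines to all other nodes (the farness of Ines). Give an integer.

Distances from Ines: Alice:2, Esperanza:2, Goran:5, Juno:2, Kofi:2, Lena:4, Mei:1, Pia:3, Quinn:1, Ursula:1, Wiremu:3, Yael:4.
Sum = 2 + 2 + 5 + 2 + 2 + 4 + 1 + 3 + 1 + 1 + 3 + 4 = 30.

30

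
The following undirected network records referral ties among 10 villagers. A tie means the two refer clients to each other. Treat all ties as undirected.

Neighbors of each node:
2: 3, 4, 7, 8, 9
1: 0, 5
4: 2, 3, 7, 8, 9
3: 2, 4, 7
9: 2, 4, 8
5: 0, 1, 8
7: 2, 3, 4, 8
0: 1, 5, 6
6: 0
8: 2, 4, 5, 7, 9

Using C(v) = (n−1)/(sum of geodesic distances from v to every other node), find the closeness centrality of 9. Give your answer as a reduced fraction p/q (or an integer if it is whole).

Distances from 9: 0:3, 1:3, 2:1, 3:2, 4:1, 5:2, 6:4, 7:2, 8:1. Sum = 19.
n = 10, so closeness = 9/19.

9/19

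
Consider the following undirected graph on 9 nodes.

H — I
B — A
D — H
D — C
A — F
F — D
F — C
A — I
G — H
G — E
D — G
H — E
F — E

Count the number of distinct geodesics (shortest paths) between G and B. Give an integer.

3

The shortest distance is 4. The length-4 paths are: G–H–I–A–B; G–D–F–A–B; G–E–F–A–B.
That gives 3 distinct shortest paths.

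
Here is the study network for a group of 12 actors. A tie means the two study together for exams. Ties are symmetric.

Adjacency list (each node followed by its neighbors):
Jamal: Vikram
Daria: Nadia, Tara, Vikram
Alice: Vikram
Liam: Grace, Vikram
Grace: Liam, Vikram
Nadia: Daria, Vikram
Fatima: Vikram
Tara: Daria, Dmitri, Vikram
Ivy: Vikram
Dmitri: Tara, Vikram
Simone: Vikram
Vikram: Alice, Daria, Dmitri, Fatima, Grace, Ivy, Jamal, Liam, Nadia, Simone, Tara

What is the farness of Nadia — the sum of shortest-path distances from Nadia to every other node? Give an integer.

Distances from Nadia: Alice:2, Daria:1, Dmitri:2, Fatima:2, Grace:2, Ivy:2, Jamal:2, Liam:2, Simone:2, Tara:2, Vikram:1.
Sum = 2 + 1 + 2 + 2 + 2 + 2 + 2 + 2 + 2 + 2 + 1 = 20.

20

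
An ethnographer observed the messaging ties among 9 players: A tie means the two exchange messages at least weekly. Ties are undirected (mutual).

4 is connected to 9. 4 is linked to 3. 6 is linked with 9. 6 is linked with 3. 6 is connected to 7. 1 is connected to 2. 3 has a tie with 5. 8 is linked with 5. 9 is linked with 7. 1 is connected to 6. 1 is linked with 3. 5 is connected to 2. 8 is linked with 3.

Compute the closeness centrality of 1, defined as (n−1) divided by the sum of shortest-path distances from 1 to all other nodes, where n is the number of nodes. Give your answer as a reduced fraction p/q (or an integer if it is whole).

8/13

Distances from 1: 2:1, 3:1, 4:2, 5:2, 6:1, 7:2, 8:2, 9:2. Sum = 13.
n = 9, so closeness = 8/13.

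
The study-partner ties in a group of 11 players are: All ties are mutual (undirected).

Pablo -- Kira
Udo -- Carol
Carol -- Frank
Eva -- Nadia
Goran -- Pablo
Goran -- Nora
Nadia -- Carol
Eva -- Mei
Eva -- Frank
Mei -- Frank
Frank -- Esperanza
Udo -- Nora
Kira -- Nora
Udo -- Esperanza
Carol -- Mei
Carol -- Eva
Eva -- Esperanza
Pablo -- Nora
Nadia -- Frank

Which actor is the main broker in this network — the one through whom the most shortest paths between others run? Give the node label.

Unnormalized betweenness of each node: Carol:46/3, Esperanza:5, Eva:5/3, Frank:5/3, Goran:0, Kira:0, Mei:0, Nadia:0, Nora:43/2, Pablo:1/2, Udo:73/3.
Udo has the largest value, 73/3, making it the main broker — the node through which the most shortest paths run.

Udo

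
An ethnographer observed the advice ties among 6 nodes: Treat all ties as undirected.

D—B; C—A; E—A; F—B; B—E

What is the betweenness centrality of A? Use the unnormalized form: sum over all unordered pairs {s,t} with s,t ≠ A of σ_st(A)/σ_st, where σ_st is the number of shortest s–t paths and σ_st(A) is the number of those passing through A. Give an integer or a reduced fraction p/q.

Pairs whose geodesics pass through A — C–D: 1; C–F: 1; C–B: 1; C–E: 1.
All other pairs contribute 0.
Summing the contributions gives betweenness(A) = 4.

4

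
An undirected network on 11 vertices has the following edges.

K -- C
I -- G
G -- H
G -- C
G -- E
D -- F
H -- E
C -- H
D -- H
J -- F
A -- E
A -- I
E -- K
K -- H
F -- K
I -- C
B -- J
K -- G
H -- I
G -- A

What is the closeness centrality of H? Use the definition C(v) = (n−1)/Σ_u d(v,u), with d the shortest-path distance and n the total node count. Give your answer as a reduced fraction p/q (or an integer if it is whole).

Distances from H: A:2, B:4, C:1, D:1, E:1, F:2, G:1, I:1, J:3, K:1. Sum = 17.
n = 11, so closeness = 10/17.

10/17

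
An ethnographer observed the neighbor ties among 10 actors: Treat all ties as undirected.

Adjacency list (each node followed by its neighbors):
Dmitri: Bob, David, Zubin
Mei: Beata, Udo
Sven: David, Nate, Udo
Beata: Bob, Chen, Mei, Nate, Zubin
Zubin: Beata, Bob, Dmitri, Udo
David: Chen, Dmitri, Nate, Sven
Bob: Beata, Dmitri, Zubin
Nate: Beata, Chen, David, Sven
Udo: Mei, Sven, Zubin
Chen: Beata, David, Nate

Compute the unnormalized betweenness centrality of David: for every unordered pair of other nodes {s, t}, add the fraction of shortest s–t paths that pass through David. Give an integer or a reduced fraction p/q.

Pairs whose geodesics pass through David — Udo–Chen: 1/4; Bob–Sven: 1/3; Nate–Dmitri: 1; Sven–Dmitri: 1; Sven–Chen: 1/2; Dmitri–Chen: 1.
All other pairs contribute 0.
Summing the contributions gives betweenness(David) = 49/12.

49/12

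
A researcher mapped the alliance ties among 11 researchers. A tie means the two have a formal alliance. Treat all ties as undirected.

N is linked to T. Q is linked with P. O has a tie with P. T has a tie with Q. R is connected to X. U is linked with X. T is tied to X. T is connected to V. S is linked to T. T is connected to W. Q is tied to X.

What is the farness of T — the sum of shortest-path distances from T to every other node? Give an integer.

Distances from T: N:1, O:3, P:2, Q:1, R:2, S:1, U:2, V:1, W:1, X:1.
Sum = 1 + 3 + 2 + 1 + 2 + 1 + 2 + 1 + 1 + 1 = 15.

15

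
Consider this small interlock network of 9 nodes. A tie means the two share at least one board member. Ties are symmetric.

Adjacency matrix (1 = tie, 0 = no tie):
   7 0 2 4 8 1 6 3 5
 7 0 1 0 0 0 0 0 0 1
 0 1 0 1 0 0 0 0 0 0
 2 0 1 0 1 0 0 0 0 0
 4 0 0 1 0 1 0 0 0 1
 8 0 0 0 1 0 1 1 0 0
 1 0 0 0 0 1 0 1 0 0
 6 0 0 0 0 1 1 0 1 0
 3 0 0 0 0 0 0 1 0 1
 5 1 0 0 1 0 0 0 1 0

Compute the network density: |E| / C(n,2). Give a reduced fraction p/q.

11/36

There are 11 edges and 9 nodes, so the maximum possible is C(9,2) = 36.
Density = 11/36.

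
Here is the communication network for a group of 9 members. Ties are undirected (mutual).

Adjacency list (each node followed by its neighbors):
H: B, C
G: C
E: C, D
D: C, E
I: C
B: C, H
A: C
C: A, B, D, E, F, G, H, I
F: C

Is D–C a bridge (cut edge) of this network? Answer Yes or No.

No

Even without that edge, D still reaches C via D – E – C, so the network stays connected. Not a bridge.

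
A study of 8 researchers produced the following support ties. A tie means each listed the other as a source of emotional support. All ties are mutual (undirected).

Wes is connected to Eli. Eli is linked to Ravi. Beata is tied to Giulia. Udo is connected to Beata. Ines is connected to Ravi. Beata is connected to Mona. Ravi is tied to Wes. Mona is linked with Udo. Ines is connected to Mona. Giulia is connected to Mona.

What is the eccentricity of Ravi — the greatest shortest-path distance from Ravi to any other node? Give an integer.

3

Distances from Ravi: Beata:3, Eli:1, Giulia:3, Ines:1, Mona:2, Udo:3, Wes:1.
The largest is 3 (to Udo, Beata, and Giulia), so the eccentricity of Ravi is 3.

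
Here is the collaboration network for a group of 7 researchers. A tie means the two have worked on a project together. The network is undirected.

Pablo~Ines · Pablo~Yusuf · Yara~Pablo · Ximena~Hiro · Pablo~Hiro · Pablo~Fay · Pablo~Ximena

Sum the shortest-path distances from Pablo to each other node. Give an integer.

6

Distances from Pablo: Fay:1, Hiro:1, Ines:1, Ximena:1, Yara:1, Yusuf:1.
Sum = 1 + 1 + 1 + 1 + 1 + 1 = 6.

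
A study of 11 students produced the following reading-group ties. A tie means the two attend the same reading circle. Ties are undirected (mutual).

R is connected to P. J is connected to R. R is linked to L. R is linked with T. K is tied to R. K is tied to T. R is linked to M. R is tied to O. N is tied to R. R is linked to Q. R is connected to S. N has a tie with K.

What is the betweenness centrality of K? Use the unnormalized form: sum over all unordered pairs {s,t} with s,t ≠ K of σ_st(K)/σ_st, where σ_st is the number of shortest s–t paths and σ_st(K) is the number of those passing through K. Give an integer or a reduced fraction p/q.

Pairs whose geodesics pass through K — T–N: 1/2.
All other pairs contribute 0.
Summing the contributions gives betweenness(K) = 1/2.

1/2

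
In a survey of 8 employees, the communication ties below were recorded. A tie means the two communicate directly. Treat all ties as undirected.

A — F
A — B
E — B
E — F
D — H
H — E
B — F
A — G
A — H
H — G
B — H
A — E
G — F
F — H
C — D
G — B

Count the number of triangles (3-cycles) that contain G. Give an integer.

G's neighbors: A, B, F, and H.
Neighbor pairs that are themselves tied: G–A–B; G–A–F; G–A–H; G–B–F; G–B–H; G–F–H. Each forms one triangle with G, for 6 in total.

6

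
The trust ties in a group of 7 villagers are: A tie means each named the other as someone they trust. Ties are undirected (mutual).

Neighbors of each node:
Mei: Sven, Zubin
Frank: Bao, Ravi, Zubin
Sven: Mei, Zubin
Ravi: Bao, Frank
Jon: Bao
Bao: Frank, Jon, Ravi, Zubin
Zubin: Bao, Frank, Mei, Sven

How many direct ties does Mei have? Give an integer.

Mei is directly tied to Sven and Zubin. That is 2 neighbors, so the degree of Mei is 2.

2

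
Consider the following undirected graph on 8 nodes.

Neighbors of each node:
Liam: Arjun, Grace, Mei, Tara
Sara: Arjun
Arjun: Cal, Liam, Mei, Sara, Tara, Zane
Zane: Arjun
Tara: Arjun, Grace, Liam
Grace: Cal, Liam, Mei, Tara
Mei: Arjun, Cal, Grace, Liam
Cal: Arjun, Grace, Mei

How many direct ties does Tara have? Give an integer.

3

Tara is directly tied to Arjun, Grace, and Liam. That is 3 neighbors, so the degree of Tara is 3.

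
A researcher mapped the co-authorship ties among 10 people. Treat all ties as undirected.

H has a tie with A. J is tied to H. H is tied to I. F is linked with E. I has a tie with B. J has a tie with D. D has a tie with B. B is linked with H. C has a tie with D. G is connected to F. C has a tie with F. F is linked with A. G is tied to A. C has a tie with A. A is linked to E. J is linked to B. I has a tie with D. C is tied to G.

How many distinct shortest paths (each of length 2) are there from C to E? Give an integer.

2

The shortest distance is 2. The length-2 paths are: C–A–E; C–F–E.
That gives 2 distinct shortest paths.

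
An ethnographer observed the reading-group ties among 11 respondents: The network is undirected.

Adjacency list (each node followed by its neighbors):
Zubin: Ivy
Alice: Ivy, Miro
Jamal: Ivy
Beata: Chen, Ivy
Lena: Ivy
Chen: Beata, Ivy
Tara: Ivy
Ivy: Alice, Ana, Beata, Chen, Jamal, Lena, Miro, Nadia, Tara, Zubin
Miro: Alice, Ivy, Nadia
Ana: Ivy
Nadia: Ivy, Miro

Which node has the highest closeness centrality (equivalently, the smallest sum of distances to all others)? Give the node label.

Farness (sum of distances to all others) for each node — Alice:18, Ana:19, Beata:18, Chen:18, Ivy:10, Jamal:19, Lena:19, Miro:17, Nadia:18, Tara:19, Zubin:19.
The smallest farness is 10, for Ivy, so Ivy has the highest closeness.

Ivy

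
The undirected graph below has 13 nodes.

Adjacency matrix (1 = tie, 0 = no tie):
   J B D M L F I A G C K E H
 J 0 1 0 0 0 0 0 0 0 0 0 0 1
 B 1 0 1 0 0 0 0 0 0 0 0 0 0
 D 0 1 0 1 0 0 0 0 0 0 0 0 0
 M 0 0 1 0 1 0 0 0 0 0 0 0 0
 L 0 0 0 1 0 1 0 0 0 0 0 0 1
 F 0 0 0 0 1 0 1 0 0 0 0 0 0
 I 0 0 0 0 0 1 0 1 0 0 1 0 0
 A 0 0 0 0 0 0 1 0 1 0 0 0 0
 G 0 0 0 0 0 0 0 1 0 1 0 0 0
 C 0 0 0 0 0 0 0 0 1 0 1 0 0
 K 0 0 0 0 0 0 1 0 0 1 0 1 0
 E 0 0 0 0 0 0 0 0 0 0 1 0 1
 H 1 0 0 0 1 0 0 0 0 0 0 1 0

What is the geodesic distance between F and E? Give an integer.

One shortest route is F – I – K – E, which uses 3 edges, and at distance 2 from F we only reach {A, H, K, M}, which does not include E. So d(F,E) = 3.

3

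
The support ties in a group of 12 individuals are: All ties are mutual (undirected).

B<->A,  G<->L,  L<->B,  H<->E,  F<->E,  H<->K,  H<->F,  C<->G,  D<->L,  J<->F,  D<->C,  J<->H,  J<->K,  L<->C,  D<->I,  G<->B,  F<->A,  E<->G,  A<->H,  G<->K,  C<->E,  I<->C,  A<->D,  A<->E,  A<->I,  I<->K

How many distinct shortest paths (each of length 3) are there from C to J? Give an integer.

4

The shortest distance is 3. The length-3 paths are: C–E–F–J; C–E–H–J; C–G–K–J; C–I–K–J.
That gives 4 distinct shortest paths.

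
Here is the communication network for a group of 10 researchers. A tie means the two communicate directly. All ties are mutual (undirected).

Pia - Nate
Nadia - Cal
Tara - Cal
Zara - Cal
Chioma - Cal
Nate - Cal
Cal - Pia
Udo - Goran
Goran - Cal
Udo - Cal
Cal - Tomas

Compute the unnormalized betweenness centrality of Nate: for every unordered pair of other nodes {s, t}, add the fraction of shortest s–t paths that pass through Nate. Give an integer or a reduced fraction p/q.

No shortest path between any pair of other nodes passes through Nate.
Summing the contributions gives betweenness(Nate) = 0.

0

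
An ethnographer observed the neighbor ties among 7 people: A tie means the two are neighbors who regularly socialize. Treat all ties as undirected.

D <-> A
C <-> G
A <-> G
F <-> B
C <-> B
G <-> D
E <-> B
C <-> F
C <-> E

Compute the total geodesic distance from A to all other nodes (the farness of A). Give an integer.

13

Distances from A: B:3, C:2, D:1, E:3, F:3, G:1.
Sum = 3 + 2 + 1 + 3 + 3 + 1 = 13.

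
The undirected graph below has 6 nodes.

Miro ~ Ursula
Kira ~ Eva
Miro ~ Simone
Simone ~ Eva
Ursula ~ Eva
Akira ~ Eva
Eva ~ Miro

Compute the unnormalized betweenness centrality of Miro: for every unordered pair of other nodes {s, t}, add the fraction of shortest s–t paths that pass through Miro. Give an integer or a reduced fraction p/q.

Pairs whose geodesics pass through Miro — Simone–Ursula: 1/2.
All other pairs contribute 0.
Summing the contributions gives betweenness(Miro) = 1/2.

1/2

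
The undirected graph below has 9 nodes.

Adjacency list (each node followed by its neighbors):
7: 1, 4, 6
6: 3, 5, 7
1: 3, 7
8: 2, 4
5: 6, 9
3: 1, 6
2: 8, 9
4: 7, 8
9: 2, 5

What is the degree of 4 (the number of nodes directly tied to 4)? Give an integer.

4 is directly tied to 7 and 8. That is 2 neighbors, so the degree of 4 is 2.

2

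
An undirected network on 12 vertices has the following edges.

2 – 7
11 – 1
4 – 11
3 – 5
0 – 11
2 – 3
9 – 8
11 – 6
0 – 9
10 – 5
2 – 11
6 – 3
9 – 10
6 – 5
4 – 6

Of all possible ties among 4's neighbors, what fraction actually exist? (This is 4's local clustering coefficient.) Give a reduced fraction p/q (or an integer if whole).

4's neighbors: 6 and 11 (k = 2).
Possible neighbor pairs: C(2,2) = 1. Edges among them: 6–11 → e = 1.
Clustering(4) = 1/1.

1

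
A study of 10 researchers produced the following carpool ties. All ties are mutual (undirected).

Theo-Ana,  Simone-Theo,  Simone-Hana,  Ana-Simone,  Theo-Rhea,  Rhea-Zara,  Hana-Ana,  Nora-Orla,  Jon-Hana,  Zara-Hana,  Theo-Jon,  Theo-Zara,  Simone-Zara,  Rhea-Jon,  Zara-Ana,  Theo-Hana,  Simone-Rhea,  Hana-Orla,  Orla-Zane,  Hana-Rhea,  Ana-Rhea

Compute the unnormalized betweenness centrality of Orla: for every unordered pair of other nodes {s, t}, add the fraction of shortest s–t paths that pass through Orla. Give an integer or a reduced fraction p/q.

Pairs whose geodesics pass through Orla — Zara–Zane: 1; Zara–Nora: 1; Hana–Zane: 1; Hana–Nora: 1; Jon–Zane: 1; Jon–Nora: 1; Rhea–Zane: 1; Rhea–Nora: 1; Ana–Zane: 1; Ana–Nora: 1; Simone–Zane: 1; Simone–Nora: 1; Theo–Zane: 1; Theo–Nora: 1 … (+1 more pairs).
All other pairs contribute 0.
Summing the contributions gives betweenness(Orla) = 15.

15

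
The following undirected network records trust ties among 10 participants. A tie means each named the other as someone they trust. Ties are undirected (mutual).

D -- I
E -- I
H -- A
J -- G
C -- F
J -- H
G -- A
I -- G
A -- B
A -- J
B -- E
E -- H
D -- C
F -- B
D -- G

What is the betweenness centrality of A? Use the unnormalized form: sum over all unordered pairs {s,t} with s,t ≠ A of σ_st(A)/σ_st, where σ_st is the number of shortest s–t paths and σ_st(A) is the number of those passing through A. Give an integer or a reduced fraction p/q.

Pairs whose geodesics pass through A — H–B: 1/2; H–F: 1/2; H–C: 2/5; H–D: 1/3; H–G: 1/2; J–B: 1; J–F: 1; B–D: 1/3; B–G: 1; F–G: 1/2.
All other pairs contribute 0.
Summing the contributions gives betweenness(A) = 91/15.

91/15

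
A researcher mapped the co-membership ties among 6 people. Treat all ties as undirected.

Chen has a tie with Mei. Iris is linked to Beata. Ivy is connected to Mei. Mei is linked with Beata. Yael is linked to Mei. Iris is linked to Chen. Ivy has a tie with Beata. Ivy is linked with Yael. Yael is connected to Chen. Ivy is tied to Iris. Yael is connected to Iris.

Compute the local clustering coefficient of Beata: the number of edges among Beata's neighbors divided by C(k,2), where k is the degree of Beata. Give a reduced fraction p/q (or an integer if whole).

Beata's neighbors: Iris, Ivy, and Mei (k = 3).
Possible neighbor pairs: C(3,2) = 3. Edges among them: Iris–Ivy, Ivy–Mei → e = 2.
Clustering(Beata) = 2/3.

2/3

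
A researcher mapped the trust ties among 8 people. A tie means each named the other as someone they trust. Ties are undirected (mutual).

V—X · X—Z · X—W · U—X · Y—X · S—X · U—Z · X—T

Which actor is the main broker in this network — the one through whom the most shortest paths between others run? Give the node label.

X

Unnormalized betweenness of each node: S:0, T:0, U:0, V:0, W:0, X:20, Y:0, Z:0.
X has the largest value, 20, making it the main broker — the node through which the most shortest paths run.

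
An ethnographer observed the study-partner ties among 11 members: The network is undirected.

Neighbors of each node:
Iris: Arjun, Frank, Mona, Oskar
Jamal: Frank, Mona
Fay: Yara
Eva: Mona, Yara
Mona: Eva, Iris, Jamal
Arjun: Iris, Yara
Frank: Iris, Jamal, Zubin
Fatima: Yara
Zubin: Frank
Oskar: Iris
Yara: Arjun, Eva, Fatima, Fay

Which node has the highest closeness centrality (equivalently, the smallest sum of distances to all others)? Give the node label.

Farness (sum of distances to all others) for each node — Arjun:20, Eva:22, Fatima:30, Fay:30, Frank:23, Iris:18, Jamal:25, Mona:20, Oskar:27, Yara:21, Zubin:32.
The smallest farness is 18, for Iris, so Iris has the highest closeness.

Iris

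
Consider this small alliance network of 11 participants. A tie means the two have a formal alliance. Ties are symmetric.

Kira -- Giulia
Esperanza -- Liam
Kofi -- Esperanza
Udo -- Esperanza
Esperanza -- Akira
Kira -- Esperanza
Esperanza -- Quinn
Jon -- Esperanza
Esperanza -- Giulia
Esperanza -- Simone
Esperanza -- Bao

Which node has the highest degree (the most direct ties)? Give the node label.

Degrees — Akira:1, Bao:1, Esperanza:10, Giulia:2, Jon:1, Kira:2, Kofi:1, Liam:1, Quinn:1, Simone:1, Udo:1.
The maximum is 10, attained only by Esperanza.

Esperanza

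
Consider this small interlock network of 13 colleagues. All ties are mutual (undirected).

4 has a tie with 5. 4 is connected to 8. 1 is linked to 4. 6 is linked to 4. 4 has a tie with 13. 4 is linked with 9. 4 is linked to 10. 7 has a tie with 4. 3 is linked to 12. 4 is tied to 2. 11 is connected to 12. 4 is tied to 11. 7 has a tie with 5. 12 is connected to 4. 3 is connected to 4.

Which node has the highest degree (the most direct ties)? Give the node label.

Degrees — 1:1, 2:1, 3:2, 4:12, 5:2, 6:1, 7:2, 8:1, 9:1, 10:1, 11:2, 12:3, 13:1.
The maximum is 12, attained only by 4.

4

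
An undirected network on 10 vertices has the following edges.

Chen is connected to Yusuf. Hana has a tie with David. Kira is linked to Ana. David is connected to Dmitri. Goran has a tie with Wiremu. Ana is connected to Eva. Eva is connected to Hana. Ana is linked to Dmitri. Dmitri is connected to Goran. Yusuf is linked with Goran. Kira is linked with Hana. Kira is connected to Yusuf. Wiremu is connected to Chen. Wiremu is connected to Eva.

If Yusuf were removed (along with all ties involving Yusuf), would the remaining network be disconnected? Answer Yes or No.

Even without Yusuf, every remaining node can still reach every other (the residual graph is connected), so Yusuf is not a cut vertex.

No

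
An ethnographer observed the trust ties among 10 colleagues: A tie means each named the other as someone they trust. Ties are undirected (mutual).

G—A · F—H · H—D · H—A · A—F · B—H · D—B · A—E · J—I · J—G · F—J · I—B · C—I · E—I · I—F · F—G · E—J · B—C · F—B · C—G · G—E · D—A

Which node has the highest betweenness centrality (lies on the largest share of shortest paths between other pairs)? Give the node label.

F

Unnormalized betweenness of each node: A:55/12, B:9/2, C:3/4, D:1/3, E:5/4, F:59/12, G:37/12, H:5/6, I:13/4, J:1/2.
F has the largest value, 59/12, making it the main broker — the node through which the most shortest paths run.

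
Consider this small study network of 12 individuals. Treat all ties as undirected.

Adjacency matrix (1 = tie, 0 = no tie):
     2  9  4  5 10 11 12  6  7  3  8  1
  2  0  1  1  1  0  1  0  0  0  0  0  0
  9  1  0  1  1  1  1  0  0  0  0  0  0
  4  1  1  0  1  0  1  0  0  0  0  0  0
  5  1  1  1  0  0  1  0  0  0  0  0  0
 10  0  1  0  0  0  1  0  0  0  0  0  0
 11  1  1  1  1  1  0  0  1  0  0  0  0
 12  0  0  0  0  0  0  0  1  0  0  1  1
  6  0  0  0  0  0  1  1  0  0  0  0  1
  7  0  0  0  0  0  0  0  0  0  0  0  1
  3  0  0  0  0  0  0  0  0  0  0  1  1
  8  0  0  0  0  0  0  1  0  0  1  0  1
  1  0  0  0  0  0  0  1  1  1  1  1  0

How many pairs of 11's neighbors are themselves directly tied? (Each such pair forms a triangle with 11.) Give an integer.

11's neighbors: 2, 4, 5, 6, 9, and 10.
Neighbor pairs that are themselves tied: 11–2–4; 11–2–5; 11–2–9; 11–4–5; 11–4–9; 11–5–9; 11–9–10. Each forms one triangle with 11, for 7 in total.

7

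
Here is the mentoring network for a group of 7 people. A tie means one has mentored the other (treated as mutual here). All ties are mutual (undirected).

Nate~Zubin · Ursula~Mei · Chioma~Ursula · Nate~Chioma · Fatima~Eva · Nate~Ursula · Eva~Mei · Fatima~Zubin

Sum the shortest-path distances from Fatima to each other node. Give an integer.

Distances from Fatima: Chioma:3, Eva:1, Mei:2, Nate:2, Ursula:3, Zubin:1.
Sum = 3 + 1 + 2 + 2 + 3 + 1 = 12.

12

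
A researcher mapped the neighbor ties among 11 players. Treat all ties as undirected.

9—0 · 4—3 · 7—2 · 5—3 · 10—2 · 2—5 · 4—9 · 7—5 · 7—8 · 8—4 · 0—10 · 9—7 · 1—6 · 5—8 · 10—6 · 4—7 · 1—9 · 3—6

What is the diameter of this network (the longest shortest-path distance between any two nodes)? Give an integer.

3

Eccentricity of each node (its greatest distance to any other): 0:3, 1:3, 2:3, 3:3, 4:3, 5:3, 6:3, 7:3, 8:3, 9:2, 10:3.
The maximum eccentricity is 3, realized for instance by the pair 8–0 via 8 – 4 – 9 – 0. So the diameter is 3.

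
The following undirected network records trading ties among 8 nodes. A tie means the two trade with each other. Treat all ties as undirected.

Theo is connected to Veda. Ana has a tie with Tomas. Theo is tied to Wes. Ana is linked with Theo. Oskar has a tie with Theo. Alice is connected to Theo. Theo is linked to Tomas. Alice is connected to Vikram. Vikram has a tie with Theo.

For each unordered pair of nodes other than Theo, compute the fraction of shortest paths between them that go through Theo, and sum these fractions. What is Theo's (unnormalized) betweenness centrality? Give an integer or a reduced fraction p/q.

19

Pairs whose geodesics pass through Theo — Tomas–Vikram: 1; Tomas–Oskar: 1; Tomas–Veda: 1; Tomas–Wes: 1; Tomas–Alice: 1; Vikram–Oskar: 1; Vikram–Veda: 1; Vikram–Wes: 1; Vikram–Ana: 1; Oskar–Veda: 1; Oskar–Wes: 1; Oskar–Ana: 1; Oskar–Alice: 1; Veda–Wes: 1 … (+5 more pairs).
All other pairs contribute 0.
Summing the contributions gives betweenness(Theo) = 19.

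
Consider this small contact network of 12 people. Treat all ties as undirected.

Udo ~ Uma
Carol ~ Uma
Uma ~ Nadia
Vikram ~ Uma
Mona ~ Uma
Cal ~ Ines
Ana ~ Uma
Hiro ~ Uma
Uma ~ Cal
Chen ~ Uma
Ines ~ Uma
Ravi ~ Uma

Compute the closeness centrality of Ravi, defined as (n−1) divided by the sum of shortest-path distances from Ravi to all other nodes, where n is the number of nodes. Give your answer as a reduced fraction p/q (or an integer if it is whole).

Distances from Ravi: Ana:2, Cal:2, Carol:2, Chen:2, Hiro:2, Ines:2, Mona:2, Nadia:2, Udo:2, Uma:1, Vikram:2. Sum = 21.
n = 12, so closeness = 11/21.

11/21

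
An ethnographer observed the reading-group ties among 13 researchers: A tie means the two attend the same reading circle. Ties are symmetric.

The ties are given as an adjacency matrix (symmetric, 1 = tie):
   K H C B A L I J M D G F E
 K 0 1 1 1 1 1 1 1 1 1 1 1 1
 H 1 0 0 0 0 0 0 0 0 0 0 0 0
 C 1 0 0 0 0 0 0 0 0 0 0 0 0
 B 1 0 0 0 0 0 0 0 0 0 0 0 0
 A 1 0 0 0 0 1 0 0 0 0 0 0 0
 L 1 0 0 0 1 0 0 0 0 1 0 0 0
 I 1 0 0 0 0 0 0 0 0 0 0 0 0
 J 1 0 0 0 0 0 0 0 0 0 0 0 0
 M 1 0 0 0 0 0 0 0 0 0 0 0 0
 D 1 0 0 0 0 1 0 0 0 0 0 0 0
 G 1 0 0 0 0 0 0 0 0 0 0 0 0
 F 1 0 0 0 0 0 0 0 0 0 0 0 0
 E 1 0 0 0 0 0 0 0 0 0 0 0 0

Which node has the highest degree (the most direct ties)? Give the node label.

Degrees — A:2, B:1, C:1, D:2, E:1, F:1, G:1, H:1, I:1, J:1, K:12, L:3, M:1.
The maximum is 12, attained only by K.

K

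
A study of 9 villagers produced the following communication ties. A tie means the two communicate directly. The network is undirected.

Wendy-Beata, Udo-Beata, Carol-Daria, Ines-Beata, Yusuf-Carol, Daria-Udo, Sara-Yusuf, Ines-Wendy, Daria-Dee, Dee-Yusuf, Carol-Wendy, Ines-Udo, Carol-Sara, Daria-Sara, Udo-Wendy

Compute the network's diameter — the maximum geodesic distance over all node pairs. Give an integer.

Eccentricity of each node (its greatest distance to any other): Beata:3, Carol:2, Daria:2, Dee:3, Ines:3, Sara:3, Udo:3, Wendy:3, Yusuf:3.
The maximum eccentricity is 3, realized for instance by the pair Sara–Beata via Sara – Carol – Wendy – Beata. So the diameter is 3.

3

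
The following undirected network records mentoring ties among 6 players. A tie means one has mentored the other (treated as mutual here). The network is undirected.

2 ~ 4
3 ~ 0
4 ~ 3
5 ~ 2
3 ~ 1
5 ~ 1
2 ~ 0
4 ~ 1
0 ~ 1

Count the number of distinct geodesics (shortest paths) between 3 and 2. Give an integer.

2

The shortest distance is 2. The length-2 paths are: 3–0–2; 3–4–2.
That gives 2 distinct shortest paths.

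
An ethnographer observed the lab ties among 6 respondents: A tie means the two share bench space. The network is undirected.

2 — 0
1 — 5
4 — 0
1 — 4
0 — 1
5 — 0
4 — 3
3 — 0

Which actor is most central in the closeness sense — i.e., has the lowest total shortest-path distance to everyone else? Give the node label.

0

Farness (sum of distances to all others) for each node — 0:5, 1:7, 2:9, 3:8, 4:7, 5:8.
The smallest farness is 5, for 0, so 0 has the highest closeness.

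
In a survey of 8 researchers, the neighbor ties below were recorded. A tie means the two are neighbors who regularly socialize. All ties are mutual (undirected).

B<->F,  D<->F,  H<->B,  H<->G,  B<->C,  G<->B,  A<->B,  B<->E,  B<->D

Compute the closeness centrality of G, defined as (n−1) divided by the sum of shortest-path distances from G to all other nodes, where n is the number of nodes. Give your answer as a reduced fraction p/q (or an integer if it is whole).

7/12

Distances from G: A:2, B:1, C:2, D:2, E:2, F:2, H:1. Sum = 12.
n = 8, so closeness = 7/12.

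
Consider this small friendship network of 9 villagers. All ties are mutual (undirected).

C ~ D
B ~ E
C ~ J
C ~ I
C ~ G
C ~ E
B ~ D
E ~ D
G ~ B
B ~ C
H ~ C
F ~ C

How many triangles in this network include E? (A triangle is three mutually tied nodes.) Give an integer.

3

E's neighbors: B, C, and D.
Neighbor pairs that are themselves tied: E–B–C; E–B–D; E–C–D. Each forms one triangle with E, for 3 in total.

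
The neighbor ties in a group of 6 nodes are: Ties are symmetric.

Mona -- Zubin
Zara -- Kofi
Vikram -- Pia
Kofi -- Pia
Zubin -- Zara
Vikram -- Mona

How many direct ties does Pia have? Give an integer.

2

Pia is directly tied to Kofi and Vikram. That is 2 neighbors, so the degree of Pia is 2.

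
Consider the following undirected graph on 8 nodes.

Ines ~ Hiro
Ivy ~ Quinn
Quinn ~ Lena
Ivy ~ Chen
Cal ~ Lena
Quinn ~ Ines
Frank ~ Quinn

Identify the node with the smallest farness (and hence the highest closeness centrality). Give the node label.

Farness (sum of distances to all others) for each node — Cal:20, Chen:20, Frank:16, Hiro:20, Ines:14, Ivy:14, Lena:14, Quinn:10.
The smallest farness is 10, for Quinn, so Quinn has the highest closeness.

Quinn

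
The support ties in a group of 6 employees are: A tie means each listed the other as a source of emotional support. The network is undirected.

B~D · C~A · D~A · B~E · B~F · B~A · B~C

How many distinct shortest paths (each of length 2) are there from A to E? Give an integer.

The shortest distance is 2, and the only length-2 path is A–B–E. So there is exactly 1 shortest path.

1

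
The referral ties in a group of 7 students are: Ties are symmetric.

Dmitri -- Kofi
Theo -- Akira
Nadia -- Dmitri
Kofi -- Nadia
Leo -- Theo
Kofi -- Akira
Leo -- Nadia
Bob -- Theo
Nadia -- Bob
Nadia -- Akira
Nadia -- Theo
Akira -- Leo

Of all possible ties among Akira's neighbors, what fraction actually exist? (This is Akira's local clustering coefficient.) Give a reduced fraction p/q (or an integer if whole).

2/3

Akira's neighbors: Kofi, Leo, Nadia, and Theo (k = 4).
Possible neighbor pairs: C(4,2) = 6. Edges among them: Kofi–Nadia, Leo–Nadia, Leo–Theo, Nadia–Theo → e = 4.
Clustering(Akira) = 4/6 = 2/3.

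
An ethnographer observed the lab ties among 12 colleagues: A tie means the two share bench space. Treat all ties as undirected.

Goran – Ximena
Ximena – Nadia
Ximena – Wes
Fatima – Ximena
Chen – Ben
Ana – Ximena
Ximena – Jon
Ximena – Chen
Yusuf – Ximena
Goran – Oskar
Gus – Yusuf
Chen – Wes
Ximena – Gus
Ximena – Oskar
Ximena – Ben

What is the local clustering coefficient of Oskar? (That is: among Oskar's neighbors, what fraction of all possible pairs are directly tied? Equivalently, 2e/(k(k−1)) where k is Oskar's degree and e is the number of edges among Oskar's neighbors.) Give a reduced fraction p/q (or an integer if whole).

Oskar's neighbors: Goran and Ximena (k = 2).
Possible neighbor pairs: C(2,2) = 1. Edges among them: Goran–Ximena → e = 1.
Clustering(Oskar) = 1/1.

1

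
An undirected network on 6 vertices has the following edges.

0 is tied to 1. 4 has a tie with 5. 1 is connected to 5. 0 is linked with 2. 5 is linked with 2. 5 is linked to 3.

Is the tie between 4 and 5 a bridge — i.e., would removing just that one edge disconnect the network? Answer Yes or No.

Without the 4–5 edge there is no alternate route between 4 and 5, so the network disconnects. It is a bridge.

Yes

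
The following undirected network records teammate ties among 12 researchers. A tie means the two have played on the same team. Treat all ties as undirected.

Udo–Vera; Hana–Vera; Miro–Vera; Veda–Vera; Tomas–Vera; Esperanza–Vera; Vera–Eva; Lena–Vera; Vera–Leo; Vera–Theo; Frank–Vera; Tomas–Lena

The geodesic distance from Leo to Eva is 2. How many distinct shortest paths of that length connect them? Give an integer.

1

The shortest distance is 2, and the only length-2 path is Leo–Vera–Eva. So there is exactly 1 shortest path.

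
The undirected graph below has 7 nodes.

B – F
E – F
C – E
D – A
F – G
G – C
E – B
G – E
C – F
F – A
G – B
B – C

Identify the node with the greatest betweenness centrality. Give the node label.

Unnormalized betweenness of each node: A:5, B:0, C:0, D:0, E:0, F:8, G:0.
F has the largest value, 8, making it the main broker — the node through which the most shortest paths run.

F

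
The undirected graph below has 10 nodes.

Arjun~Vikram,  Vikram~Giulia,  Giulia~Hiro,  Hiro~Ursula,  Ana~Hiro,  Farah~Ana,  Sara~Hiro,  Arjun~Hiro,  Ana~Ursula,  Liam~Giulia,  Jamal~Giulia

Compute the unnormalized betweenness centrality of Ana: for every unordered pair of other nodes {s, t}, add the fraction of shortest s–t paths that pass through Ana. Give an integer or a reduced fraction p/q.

8

Pairs whose geodesics pass through Ana — Sara–Farah: 1; Ursula–Farah: 1; Jamal–Farah: 1; Liam–Farah: 1; Giulia–Farah: 1; Hiro–Farah: 1; Farah–Vikram: 2/2; Farah–Arjun: 1.
All other pairs contribute 0.
Summing the contributions gives betweenness(Ana) = 8.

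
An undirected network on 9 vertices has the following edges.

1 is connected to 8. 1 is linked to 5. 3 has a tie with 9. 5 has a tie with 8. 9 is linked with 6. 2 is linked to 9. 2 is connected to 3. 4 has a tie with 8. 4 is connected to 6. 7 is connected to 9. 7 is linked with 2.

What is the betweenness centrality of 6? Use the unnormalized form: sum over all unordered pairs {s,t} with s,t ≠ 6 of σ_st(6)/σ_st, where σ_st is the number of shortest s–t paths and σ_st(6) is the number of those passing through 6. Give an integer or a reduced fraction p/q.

16

Pairs whose geodesics pass through 6 — 8–2: 1; 8–9: 1; 8–7: 1; 8–3: 1; 4–2: 1; 4–9: 1; 4–7: 1; 4–3: 1; 1–2: 1; 1–9: 1; 1–7: 1; 1–3: 1; 5–2: 1; 5–9: 1 … (+2 more pairs).
All other pairs contribute 0.
Summing the contributions gives betweenness(6) = 16.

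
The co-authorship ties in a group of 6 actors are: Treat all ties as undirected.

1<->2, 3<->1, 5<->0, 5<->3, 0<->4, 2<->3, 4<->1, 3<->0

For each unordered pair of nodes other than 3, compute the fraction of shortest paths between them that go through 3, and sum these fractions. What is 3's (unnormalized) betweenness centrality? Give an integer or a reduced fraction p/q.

7/2

Pairs whose geodesics pass through 3 — 0–2: 1; 0–1: 1/2; 5–2: 1; 5–1: 1.
All other pairs contribute 0.
Summing the contributions gives betweenness(3) = 7/2.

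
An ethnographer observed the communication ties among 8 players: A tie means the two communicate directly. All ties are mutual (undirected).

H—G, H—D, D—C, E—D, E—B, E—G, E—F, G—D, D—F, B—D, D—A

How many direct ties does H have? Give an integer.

H is directly tied to D and G. That is 2 neighbors, so the degree of H is 2.

2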